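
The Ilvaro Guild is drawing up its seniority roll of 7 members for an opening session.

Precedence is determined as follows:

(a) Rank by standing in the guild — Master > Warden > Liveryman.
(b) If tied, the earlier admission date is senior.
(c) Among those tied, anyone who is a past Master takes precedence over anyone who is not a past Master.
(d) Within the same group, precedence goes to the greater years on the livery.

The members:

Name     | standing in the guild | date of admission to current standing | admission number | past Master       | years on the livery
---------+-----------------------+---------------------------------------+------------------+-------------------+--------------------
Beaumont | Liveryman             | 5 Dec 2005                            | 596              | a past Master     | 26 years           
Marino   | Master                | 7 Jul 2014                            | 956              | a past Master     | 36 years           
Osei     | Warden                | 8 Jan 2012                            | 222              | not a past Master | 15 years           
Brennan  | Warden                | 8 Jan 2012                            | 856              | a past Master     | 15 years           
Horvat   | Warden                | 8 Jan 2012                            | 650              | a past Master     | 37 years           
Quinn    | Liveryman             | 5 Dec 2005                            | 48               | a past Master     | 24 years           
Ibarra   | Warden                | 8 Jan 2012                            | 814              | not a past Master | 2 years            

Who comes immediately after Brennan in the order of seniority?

By standing in the guild: Marino (Master); then Horvat, Brennan, Osei and Ibarra (Warden); then Beaumont and Quinn (Liveryman).
Horvat, Brennan, Osei and Ibarra all have date of admission to current standing 8 Jan 2012, so the next rule applies.
Among Horvat, Brennan, Osei and Ibarra, a past Master before not a past Master: Horvat and Brennan (a past Master) before Osei and Ibarra (not a past Master).
Among Horvat and Brennan, by years on the livery (higher first): Horvat (37 years) before Brennan (15 years).
Among Osei and Ibarra, by years on the livery (higher first): Osei (15 years) before Ibarra (2 years).
Beaumont and Quinn both have date of admission to current standing 5 Dec 2005, so the next rule applies.
Beaumont and Quinn are each a past Master, so the next rule applies.
Among Beaumont and Quinn, by years on the livery (higher first): Beaumont (26 years) before Quinn (24 years).
Order: Marino, Horvat, Brennan, Osei, Ibarra, Beaumont, Quinn.

Osei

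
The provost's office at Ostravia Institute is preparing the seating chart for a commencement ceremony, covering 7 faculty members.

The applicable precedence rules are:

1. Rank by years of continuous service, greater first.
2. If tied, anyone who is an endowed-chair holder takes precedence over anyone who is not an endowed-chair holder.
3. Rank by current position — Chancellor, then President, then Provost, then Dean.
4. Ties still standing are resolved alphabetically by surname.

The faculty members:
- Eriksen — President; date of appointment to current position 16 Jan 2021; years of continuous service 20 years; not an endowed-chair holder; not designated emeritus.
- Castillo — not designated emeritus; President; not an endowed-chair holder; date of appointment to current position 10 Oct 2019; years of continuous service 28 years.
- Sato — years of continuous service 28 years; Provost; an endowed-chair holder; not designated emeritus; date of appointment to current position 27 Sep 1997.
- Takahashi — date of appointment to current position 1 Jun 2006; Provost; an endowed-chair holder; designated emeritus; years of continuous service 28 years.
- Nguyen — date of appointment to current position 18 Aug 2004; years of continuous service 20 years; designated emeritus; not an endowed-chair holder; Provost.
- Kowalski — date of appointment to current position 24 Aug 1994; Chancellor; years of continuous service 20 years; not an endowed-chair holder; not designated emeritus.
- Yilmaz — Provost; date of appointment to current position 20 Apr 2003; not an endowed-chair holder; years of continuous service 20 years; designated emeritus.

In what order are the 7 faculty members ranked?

Sato, Takahashi, Castillo, Kowalski, Eriksen, Nguyen, Yilmaz

By years of continuous service (higher first): Sato, Takahashi and Castillo (each 28 years); then Kowalski, Eriksen, Nguyen and Yilmaz (each 20 years).
Among Sato, Takahashi and Castillo, an endowed-chair holder before not an endowed-chair holder: Sato and Takahashi (an endowed-chair holder) before Castillo (not an endowed-chair holder).
Sato and Takahashi are each Provost, so the next rule applies.
Among Sato and Takahashi, alphabetically by surname: Sato before Takahashi.
Kowalski, Eriksen, Nguyen and Yilmaz are each not an endowed-chair holder, so the next rule applies.
Among Kowalski, Eriksen, Nguyen and Yilmaz, by current position: Kowalski (Chancellor) before Eriksen (President) before Nguyen and Yilmaz (Provost).
Among Nguyen and Yilmaz, alphabetically by surname: Nguyen before Yilmaz.
Full order: Sato, Takahashi, Castillo, Kowalski, Eriksen, Nguyen, Yilmaz.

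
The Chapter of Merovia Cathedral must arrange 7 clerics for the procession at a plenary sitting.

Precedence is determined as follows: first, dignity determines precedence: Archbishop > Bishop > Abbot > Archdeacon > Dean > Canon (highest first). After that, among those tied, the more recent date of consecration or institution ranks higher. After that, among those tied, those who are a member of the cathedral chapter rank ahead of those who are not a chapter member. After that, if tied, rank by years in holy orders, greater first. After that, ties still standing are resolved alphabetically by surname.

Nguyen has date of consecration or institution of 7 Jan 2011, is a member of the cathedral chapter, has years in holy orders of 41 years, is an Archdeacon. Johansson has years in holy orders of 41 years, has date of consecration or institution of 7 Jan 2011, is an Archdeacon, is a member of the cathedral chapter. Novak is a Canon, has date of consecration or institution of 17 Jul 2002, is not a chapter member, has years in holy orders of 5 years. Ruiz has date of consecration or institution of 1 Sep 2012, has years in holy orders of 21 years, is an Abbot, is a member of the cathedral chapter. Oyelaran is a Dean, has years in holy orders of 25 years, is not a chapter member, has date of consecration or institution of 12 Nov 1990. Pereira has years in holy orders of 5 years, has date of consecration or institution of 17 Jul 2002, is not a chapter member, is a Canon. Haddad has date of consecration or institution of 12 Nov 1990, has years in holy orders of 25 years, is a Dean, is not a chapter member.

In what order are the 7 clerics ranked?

Ruiz, Johansson, Nguyen, Haddad, Oyelaran, Novak, Pereira

By dignity: Ruiz (Abbot); then Johansson and Nguyen (Archdeacon); then Haddad and Oyelaran (Dean); then Novak and Pereira (Canon).
Johansson and Nguyen both have date of consecration or institution 7 Jan 2011, so the next rule applies.
Johansson and Nguyen are each a member of the cathedral chapter, so the next rule applies.
Johansson and Nguyen both have years in holy orders 41 years, so the next rule applies.
Among Johansson and Nguyen, alphabetically by surname: Johansson before Nguyen.
Haddad and Oyelaran both have date of consecration or institution 12 Nov 1990, so the next rule applies.
Haddad and Oyelaran are each not a chapter member, so the next rule applies.
Haddad and Oyelaran both have years in holy orders 25 years, so the next rule applies.
Among Haddad and Oyelaran, alphabetically by surname: Haddad before Oyelaran.
Novak and Pereira both have date of consecration or institution 17 Jul 2002, so the next rule applies.
Novak and Pereira are each not a chapter member, so the next rule applies.
Novak and Pereira both have years in holy orders 5 years, so the next rule applies.
Among Novak and Pereira, alphabetically by surname: Novak before Pereira.
Full order: Ruiz, Johansson, Nguyen, Haddad, Oyelaran, Novak, Pereira.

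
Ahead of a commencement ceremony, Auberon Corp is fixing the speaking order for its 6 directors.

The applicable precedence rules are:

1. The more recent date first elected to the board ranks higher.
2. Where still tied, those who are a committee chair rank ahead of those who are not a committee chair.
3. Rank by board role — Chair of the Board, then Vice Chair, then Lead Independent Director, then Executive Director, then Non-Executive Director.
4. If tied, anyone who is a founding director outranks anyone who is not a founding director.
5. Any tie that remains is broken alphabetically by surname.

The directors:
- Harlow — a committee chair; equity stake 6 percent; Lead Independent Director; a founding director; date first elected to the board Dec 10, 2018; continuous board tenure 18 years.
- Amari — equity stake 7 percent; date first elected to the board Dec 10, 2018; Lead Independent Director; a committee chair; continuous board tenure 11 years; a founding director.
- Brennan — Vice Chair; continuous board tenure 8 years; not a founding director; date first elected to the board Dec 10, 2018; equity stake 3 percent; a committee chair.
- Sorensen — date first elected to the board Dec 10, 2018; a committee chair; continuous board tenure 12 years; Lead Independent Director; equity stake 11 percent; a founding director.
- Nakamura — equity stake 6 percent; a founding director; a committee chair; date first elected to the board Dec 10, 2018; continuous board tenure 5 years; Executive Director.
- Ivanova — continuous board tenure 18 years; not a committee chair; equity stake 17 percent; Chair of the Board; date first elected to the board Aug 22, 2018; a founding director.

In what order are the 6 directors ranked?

By date first elected to the board (later first): Brennan, Amari, Harlow, Sorensen and Nakamura (each Dec 10, 2018); then Ivanova (Aug 22, 2018).
Brennan, Amari, Harlow, Sorensen and Nakamura are each a committee chair, so the next rule applies.
Among Brennan, Amari, Harlow, Sorensen and Nakamura, by board role: Brennan (Vice Chair) before Amari, Harlow and Sorensen (Lead Independent Director) before Nakamura (Executive Director).
Amari, Harlow and Sorensen are each a founding director, so the next rule applies.
Among Amari, Harlow and Sorensen, alphabetically by surname: Amari before Harlow before Sorensen.
Full order: Brennan, Amari, Harlow, Sorensen, Nakamura, Ivanova.

Brennan, Amari, Harlow, Sorensen, Nakamura, Ivanova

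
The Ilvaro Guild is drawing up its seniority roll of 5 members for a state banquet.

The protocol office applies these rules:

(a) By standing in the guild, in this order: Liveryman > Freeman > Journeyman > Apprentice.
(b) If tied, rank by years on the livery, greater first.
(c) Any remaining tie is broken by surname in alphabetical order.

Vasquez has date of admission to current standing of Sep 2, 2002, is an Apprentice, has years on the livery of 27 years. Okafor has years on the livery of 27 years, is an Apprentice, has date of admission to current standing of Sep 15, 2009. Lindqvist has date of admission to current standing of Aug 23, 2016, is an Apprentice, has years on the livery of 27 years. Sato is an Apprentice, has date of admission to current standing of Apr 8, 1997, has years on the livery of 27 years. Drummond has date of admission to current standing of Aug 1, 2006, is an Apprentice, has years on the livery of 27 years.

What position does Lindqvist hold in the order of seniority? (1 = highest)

By standing in the guild: Drummond, Lindqvist, Okafor, Sato and Vasquez (Apprentice).
Drummond, Lindqvist, Okafor, Sato and Vasquez all have years on the livery 27 years, so the next rule applies.
Among Drummond, Lindqvist, Okafor, Sato and Vasquez, alphabetically by surname: Drummond before Lindqvist before Okafor before Sato before Vasquez.
Order: Drummond, Lindqvist, Okafor, Sato, Vasquez. So position 2.

2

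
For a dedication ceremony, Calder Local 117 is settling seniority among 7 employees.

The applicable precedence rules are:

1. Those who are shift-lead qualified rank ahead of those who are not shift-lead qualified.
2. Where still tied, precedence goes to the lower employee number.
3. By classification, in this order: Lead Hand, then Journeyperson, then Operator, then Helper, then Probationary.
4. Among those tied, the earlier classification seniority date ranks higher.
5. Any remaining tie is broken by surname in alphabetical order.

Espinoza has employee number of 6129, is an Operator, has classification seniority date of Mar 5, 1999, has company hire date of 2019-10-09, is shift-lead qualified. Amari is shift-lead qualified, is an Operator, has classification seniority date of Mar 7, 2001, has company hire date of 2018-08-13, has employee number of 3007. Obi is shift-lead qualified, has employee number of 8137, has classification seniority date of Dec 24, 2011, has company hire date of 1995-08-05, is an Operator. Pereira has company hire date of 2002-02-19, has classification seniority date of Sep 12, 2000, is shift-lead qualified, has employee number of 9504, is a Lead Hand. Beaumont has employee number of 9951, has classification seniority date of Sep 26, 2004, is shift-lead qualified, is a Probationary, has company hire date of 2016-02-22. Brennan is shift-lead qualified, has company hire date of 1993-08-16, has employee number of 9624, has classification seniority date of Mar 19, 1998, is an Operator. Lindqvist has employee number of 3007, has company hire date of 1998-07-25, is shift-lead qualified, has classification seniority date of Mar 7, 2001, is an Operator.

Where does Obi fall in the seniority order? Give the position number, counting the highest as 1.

4

By the first rule: Amari, Lindqvist, Espinoza, Obi, Pereira, Brennan and Beaumont (each shift-lead qualified).
Among Amari, Lindqvist, Espinoza, Obi, Pereira, Brennan and Beaumont, by employee number (lower first): Amari and Lindqvist (3007) before Espinoza (6129) before Obi (8137) before Pereira (9504) before Brennan (9624) before Beaumont (9951).
Amari and Lindqvist are each Operator, so the next rule applies.
Amari and Lindqvist both have classification seniority date Mar 7, 2001, so the next rule applies.
Among Amari and Lindqvist, alphabetically by surname: Amari before Lindqvist.
Order: Amari, Lindqvist, Espinoza, Obi, Pereira, Brennan, Beaumont. So position 4.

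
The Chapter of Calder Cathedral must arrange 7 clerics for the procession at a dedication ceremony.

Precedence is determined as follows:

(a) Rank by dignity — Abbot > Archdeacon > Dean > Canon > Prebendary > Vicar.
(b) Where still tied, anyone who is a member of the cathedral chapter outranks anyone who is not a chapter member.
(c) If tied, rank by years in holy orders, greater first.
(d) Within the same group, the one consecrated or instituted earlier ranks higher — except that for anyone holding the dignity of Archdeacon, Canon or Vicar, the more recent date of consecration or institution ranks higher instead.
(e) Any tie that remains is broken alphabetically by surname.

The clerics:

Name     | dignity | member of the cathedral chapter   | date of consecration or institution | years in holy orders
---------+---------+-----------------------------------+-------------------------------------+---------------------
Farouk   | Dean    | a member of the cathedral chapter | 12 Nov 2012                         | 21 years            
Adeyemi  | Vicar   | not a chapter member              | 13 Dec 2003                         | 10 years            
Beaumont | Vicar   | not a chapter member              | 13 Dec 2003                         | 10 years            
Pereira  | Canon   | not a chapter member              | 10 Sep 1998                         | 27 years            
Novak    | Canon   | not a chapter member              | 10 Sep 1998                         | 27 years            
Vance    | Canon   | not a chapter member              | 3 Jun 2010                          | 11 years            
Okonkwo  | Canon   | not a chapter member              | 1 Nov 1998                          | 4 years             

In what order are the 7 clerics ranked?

By dignity: Farouk (Dean); then Novak, Pereira, Vance and Okonkwo (Canon); then Adeyemi and Beaumont (Vicar).
Novak, Pereira, Vance and Okonkwo are each not a chapter member, so the next rule applies.
Among Novak, Pereira, Vance and Okonkwo, by years in holy orders (higher first): Novak and Pereira (27 years) before Vance (11 years) before Okonkwo (4 years).
Novak and Pereira both have date of consecration or institution 10 Sep 1998, so the next rule applies.
Among Novak and Pereira, alphabetically by surname: Novak before Pereira.
Adeyemi and Beaumont are each not a chapter member, so the next rule applies.
Adeyemi and Beaumont both have years in holy orders 10 years, so the next rule applies.
Adeyemi and Beaumont both have date of consecration or institution 13 Dec 2003, so the next rule applies.
Among Adeyemi and Beaumont, alphabetically by surname: Adeyemi before Beaumont.
Full order: Farouk, Novak, Pereira, Vance, Okonkwo, Adeyemi, Beaumont.

Farouk, Novak, Pereira, Vance, Okonkwo, Adeyemi, Beaumont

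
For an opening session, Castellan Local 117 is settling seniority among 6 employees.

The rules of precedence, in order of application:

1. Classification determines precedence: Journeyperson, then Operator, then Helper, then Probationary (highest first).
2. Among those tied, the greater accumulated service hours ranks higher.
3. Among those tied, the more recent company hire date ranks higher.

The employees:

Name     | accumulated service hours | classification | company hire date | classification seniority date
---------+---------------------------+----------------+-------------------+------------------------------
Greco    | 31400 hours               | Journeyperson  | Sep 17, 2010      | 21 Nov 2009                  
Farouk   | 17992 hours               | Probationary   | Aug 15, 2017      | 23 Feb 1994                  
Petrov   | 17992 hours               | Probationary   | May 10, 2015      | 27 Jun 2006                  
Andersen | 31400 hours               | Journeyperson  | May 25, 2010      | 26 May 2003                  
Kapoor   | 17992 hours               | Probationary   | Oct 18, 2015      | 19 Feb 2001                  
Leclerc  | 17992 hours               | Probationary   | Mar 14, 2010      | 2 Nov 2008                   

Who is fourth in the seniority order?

By classification: Greco and Andersen (Journeyperson); then Farouk, Kapoor, Petrov and Leclerc (Probationary).
Greco and Andersen both have accumulated service hours 31400 hours, so the next rule applies.
Among Greco and Andersen, by company hire date (later first): Greco (Sep 17, 2010) before Andersen (May 25, 2010).
Farouk, Kapoor, Petrov and Leclerc all have accumulated service hours 17992 hours, so the next rule applies.
Among Farouk, Kapoor, Petrov and Leclerc, by company hire date (later first): Farouk (Aug 15, 2017) before Kapoor (Oct 18, 2015) before Petrov (May 10, 2015) before Leclerc (Mar 14, 2010).
Order: Greco, Andersen, Farouk, Kapoor, Petrov, Leclerc.

Kapoor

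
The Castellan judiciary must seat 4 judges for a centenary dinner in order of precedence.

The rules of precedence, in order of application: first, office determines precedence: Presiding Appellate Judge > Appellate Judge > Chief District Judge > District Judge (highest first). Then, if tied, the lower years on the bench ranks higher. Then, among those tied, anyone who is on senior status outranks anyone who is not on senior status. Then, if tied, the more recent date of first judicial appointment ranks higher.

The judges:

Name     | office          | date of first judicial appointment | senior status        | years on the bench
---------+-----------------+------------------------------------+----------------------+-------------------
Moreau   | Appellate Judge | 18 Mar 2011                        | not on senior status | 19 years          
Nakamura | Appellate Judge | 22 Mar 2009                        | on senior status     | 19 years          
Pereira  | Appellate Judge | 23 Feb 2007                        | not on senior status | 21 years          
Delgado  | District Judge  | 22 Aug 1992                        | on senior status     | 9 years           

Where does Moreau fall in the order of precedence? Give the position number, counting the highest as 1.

By office: Nakamura, Moreau and Pereira (Appellate Judge); then Delgado (District Judge).
Among Nakamura, Moreau and Pereira, by years on the bench (lower first): Nakamura and Moreau (19 years) before Pereira (21 years).
Among Nakamura and Moreau, on senior status before not on senior status: Nakamura (on senior status) before Moreau (not on senior status).
Order: Nakamura, Moreau, Pereira, Delgado. So position 2.

2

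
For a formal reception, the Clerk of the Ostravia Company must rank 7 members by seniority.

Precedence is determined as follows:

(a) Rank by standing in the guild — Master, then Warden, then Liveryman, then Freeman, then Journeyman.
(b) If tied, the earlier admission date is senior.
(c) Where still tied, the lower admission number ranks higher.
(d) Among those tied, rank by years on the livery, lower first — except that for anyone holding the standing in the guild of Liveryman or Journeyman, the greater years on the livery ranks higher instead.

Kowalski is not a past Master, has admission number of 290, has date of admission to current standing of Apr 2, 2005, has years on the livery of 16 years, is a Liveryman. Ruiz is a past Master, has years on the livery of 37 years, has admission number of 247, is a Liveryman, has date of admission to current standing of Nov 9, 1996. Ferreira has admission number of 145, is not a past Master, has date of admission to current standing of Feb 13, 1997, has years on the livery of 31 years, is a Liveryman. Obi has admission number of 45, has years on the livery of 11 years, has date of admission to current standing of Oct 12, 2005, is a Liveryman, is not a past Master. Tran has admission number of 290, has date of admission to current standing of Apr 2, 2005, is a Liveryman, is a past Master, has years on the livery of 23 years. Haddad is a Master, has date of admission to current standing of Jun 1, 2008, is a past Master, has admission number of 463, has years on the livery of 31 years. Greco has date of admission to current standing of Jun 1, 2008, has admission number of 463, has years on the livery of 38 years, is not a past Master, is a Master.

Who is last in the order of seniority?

Obi

By standing in the guild: Haddad and Greco (Master); then Ruiz, Ferreira, Tran, Kowalski and Obi (Liveryman).
Haddad and Greco both have date of admission to current standing Jun 1, 2008, so the next rule applies.
Haddad and Greco both have admission number 463, so the next rule applies.
Among Haddad and Greco, by years on the livery (lower first): Haddad (31 years) before Greco (38 years).
Among Ruiz, Ferreira, Tran, Kowalski and Obi, by date of admission to current standing (earlier first): Ruiz (Nov 9, 1996) before Ferreira (Feb 13, 1997) before Tran and Kowalski (Apr 2, 2005) before Obi (Oct 12, 2005).
Tran and Kowalski both have admission number 290, so the next rule applies.
Among Tran and Kowalski, by years on the livery (higher first) (reversed rule for this group): Tran (23 years) before Kowalski (16 years).
Order: Haddad, Greco, Ruiz, Ferreira, Tran, Kowalski, Obi.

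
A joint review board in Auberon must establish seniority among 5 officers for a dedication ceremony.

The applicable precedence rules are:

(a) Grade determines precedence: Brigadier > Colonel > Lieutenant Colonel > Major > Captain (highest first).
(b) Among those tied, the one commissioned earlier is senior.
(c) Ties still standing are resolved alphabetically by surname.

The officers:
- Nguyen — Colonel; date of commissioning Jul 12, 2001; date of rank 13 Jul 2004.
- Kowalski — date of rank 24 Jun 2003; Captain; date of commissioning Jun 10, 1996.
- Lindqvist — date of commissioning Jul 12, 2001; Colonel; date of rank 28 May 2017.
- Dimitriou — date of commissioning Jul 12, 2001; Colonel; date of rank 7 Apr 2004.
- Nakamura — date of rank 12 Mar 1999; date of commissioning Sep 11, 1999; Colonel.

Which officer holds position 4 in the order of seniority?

By grade: Nakamura, Dimitriou, Lindqvist and Nguyen (Colonel); then Kowalski (Captain).
Among Nakamura, Dimitriou, Lindqvist and Nguyen, by date of commissioning (earlier first): Nakamura (Sep 11, 1999) before Dimitriou, Lindqvist and Nguyen (Jul 12, 2001).
Among Dimitriou, Lindqvist and Nguyen, alphabetically by surname: Dimitriou before Lindqvist before Nguyen.
Order: Nakamura, Dimitriou, Lindqvist, Nguyen, Kowalski.

Nguyen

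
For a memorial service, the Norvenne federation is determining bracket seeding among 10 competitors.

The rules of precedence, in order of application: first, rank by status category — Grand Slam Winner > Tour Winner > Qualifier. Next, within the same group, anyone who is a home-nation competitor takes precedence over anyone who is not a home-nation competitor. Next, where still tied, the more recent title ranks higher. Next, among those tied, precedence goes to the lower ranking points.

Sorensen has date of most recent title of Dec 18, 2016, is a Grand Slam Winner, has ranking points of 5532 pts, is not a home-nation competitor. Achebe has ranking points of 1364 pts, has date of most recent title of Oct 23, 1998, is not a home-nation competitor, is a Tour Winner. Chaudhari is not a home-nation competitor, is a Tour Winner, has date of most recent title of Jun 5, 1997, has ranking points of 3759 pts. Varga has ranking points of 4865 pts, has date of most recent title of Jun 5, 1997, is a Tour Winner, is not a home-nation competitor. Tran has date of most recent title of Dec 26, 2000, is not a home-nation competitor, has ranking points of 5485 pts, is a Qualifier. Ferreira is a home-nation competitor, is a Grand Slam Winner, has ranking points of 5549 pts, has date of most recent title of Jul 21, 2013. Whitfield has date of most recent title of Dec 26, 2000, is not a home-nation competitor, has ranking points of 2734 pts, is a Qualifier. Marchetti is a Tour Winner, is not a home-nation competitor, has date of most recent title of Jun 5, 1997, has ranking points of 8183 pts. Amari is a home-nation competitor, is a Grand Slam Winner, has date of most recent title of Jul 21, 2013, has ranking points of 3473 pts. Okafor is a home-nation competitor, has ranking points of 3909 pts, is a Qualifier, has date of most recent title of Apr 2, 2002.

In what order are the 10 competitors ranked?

By status category: Amari, Ferreira and Sorensen (Grand Slam Winner); then Achebe, Chaudhari, Varga and Marchetti (Tour Winner); then Okafor, Whitfield and Tran (Qualifier).
Among Amari, Ferreira and Sorensen, a home-nation competitor before not a home-nation competitor: Amari and Ferreira (a home-nation competitor) before Sorensen (not a home-nation competitor).
Amari and Ferreira both have date of most recent title Jul 21, 2013, so the next rule applies.
Among Amari and Ferreira, by ranking points (lower first): Amari (3473 pts) before Ferreira (5549 pts).
Achebe, Chaudhari, Varga and Marchetti are each not a home-nation competitor, so the next rule applies.
Among Achebe, Chaudhari, Varga and Marchetti, by date of most recent title (later first): Achebe (Oct 23, 1998) before Chaudhari, Varga and Marchetti (Jun 5, 1997).
Among Chaudhari, Varga and Marchetti, by ranking points (lower first): Chaudhari (3759 pts) before Varga (4865 pts) before Marchetti (8183 pts).
Among Okafor, Whitfield and Tran, a home-nation competitor before not a home-nation competitor: Okafor (a home-nation competitor) before Whitfield and Tran (not a home-nation competitor).
Whitfield and Tran both have date of most recent title Dec 26, 2000, so the next rule applies.
Among Whitfield and Tran, by ranking points (lower first): Whitfield (2734 pts) before Tran (5485 pts).
Full order: Amari, Ferreira, Sorensen, Achebe, Chaudhari, Varga, Marchetti, Okafor, Whitfield, Tran.

Amari, Ferreira, Sorensen, Achebe, Chaudhari, Varga, Marchetti, Okafor, Whitfield, Tran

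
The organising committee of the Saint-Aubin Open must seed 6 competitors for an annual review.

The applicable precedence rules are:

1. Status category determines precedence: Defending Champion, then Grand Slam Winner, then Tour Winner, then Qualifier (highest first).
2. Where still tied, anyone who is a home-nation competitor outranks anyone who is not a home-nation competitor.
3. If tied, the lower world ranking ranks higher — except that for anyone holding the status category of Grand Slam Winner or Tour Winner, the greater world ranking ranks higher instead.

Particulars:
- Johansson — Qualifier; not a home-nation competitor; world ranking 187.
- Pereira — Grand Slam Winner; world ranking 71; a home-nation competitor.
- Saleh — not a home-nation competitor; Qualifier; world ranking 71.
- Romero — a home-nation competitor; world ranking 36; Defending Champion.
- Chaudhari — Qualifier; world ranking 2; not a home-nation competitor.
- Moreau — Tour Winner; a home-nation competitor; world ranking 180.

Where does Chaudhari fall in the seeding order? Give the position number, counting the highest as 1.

By status category: Romero (Defending Champion); then Pereira (Grand Slam Winner); then Moreau (Tour Winner); then Chaudhari, Saleh and Johansson (Qualifier).
Chaudhari, Saleh and Johansson are each not a home-nation competitor, so the next rule applies.
Among Chaudhari, Saleh and Johansson, by world ranking (lower first): Chaudhari (2) before Saleh (71) before Johansson (187).
Order: Romero, Pereira, Moreau, Chaudhari, Saleh, Johansson. So position 4.

4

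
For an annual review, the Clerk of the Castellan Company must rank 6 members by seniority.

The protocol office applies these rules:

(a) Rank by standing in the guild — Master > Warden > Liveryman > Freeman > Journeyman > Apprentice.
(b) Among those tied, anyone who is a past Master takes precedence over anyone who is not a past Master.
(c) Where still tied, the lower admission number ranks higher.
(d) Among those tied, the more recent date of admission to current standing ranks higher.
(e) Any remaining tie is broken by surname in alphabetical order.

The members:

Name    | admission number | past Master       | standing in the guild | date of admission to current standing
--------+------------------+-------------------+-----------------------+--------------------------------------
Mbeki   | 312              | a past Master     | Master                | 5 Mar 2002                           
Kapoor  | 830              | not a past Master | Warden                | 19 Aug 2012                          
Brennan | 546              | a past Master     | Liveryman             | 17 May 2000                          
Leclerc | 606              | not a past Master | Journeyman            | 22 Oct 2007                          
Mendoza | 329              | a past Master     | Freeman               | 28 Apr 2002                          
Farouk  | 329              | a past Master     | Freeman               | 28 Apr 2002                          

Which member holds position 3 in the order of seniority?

Brennan

By standing in the guild: Mbeki (Master); then Kapoor (Warden); then Brennan (Liveryman); then Farouk and Mendoza (Freeman); then Leclerc (Journeyman).
Farouk and Mendoza are each a past Master, so the next rule applies.
Farouk and Mendoza both have admission number 329, so the next rule applies.
Farouk and Mendoza both have date of admission to current standing 28 Apr 2002, so the next rule applies.
Among Farouk and Mendoza, alphabetically by surname: Farouk before Mendoza.
Order: Mbeki, Kapoor, Brennan, Farouk, Mendoza, Leclerc.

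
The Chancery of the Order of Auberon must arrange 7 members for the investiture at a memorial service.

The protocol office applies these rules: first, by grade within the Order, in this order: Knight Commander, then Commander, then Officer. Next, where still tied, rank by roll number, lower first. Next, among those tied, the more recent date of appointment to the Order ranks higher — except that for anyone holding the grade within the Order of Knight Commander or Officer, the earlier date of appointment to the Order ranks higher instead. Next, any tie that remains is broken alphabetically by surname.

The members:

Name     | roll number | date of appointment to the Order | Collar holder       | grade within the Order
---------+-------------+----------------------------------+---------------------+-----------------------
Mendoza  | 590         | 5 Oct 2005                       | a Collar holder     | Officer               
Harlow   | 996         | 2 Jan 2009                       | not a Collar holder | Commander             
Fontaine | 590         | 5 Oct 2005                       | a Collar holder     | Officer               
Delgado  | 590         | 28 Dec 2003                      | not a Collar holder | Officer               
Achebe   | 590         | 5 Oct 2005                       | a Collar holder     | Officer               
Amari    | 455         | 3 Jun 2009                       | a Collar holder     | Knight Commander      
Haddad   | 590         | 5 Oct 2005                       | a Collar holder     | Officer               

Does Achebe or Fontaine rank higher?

By grade within the Order: Amari (Knight Commander); then Harlow (Commander); then Delgado, Achebe, Fontaine, Haddad and Mendoza (Officer).
Delgado, Achebe, Fontaine, Haddad and Mendoza all have roll number 590, so the next rule applies.
Among Delgado, Achebe, Fontaine, Haddad and Mendoza, by date of appointment to the Order (earlier first) (reversed rule for this group): Delgado (28 Dec 2003) before Achebe, Fontaine, Haddad and Mendoza (5 Oct 2005).
Among Achebe, Fontaine, Haddad and Mendoza, alphabetically by surname: Achebe before Fontaine before Haddad before Mendoza.
So Achebe takes precedence.

Achebe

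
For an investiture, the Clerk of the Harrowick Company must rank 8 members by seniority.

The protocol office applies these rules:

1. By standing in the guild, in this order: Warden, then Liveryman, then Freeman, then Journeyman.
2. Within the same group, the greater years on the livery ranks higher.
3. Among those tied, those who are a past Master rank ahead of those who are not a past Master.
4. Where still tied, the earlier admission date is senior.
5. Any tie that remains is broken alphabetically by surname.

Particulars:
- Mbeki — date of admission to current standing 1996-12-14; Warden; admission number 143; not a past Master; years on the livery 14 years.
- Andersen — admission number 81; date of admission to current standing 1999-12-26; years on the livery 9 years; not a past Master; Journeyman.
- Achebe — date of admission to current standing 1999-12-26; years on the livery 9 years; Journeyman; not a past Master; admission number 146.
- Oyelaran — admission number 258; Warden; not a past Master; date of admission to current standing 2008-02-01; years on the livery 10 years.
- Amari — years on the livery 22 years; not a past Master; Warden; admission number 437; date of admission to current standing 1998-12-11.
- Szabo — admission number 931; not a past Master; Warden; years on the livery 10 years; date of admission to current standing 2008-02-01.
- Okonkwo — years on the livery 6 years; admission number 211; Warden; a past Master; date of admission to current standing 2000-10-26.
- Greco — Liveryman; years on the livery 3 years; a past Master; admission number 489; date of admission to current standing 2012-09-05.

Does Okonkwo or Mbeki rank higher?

Mbeki

By standing in the guild: Amari, Mbeki, Oyelaran, Szabo and Okonkwo (Warden); then Greco (Liveryman); then Achebe and Andersen (Journeyman).
Among Amari, Mbeki, Oyelaran, Szabo and Okonkwo, by years on the livery (higher first): Amari (22 years) before Mbeki (14 years) before Oyelaran and Szabo (10 years) before Okonkwo (6 years).
Oyelaran and Szabo are each not a past Master, so the next rule applies.
Oyelaran and Szabo both have date of admission to current standing 2008-02-01, so the next rule applies.
Among Oyelaran and Szabo, alphabetically by surname: Oyelaran before Szabo.
Achebe and Andersen both have years on the livery 9 years, so the next rule applies.
Achebe and Andersen are each not a past Master, so the next rule applies.
Achebe and Andersen both have date of admission to current standing 1999-12-26, so the next rule applies.
Among Achebe and Andersen, alphabetically by surname: Achebe before Andersen.
So Mbeki takes precedence.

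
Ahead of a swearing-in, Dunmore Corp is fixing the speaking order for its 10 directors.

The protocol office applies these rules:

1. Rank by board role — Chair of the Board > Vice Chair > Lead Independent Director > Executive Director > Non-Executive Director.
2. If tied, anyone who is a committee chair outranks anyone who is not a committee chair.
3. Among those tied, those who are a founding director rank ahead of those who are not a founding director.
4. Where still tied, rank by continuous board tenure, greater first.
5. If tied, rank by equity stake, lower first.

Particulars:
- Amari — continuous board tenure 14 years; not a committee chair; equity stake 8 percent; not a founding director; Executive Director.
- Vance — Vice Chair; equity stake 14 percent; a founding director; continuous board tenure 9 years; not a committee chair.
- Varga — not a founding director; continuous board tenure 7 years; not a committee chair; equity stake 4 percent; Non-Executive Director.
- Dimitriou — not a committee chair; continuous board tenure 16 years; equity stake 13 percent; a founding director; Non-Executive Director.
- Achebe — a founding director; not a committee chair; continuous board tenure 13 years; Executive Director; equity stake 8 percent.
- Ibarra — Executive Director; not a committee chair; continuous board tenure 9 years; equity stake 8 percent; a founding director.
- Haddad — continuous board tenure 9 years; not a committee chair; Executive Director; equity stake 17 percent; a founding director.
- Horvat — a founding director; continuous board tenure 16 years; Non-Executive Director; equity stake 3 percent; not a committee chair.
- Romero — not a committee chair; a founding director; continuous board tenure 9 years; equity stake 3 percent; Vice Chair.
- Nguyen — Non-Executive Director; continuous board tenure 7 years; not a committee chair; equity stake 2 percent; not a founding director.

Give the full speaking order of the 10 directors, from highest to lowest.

By board role: Romero and Vance (Vice Chair); then Achebe, Ibarra, Haddad and Amari (Executive Director); then Horvat, Dimitriou, Nguyen and Varga (Non-Executive Director).
Romero and Vance are each not a committee chair, so the next rule applies.
Romero and Vance are each a founding director, so the next rule applies.
Romero and Vance both have continuous board tenure 9 years, so the next rule applies.
Among Romero and Vance, by equity stake (lower first): Romero (3 percent) before Vance (14 percent).
Achebe, Ibarra, Haddad and Amari are each not a committee chair, so the next rule applies.
Among Achebe, Ibarra, Haddad and Amari, a founding director before not a founding director: Achebe, Ibarra and Haddad (a founding director) before Amari (not a founding director).
Among Achebe, Ibarra and Haddad, by continuous board tenure (higher first): Achebe (13 years) before Ibarra and Haddad (9 years).
Among Ibarra and Haddad, by equity stake (lower first): Ibarra (8 percent) before Haddad (17 percent).
Horvat, Dimitriou, Nguyen and Varga are each not a committee chair, so the next rule applies.
Among Horvat, Dimitriou, Nguyen and Varga, a founding director before not a founding director: Horvat and Dimitriou (a founding director) before Nguyen and Varga (not a founding director).
Horvat and Dimitriou both have continuous board tenure 16 years, so the next rule applies.
Among Horvat and Dimitriou, by equity stake (lower first): Horvat (3 percent) before Dimitriou (13 percent).
Nguyen and Varga both have continuous board tenure 7 years, so the next rule applies.
Among Nguyen and Varga, by equity stake (lower first): Nguyen (2 percent) before Varga (4 percent).
Full order: Romero, Vance, Achebe, Ibarra, Haddad, Amari, Horvat, Dimitriou, Nguyen, Varga.

Romero, Vance, Achebe, Ibarra, Haddad, Amari, Horvat, Dimitriou, Nguyen, Varga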